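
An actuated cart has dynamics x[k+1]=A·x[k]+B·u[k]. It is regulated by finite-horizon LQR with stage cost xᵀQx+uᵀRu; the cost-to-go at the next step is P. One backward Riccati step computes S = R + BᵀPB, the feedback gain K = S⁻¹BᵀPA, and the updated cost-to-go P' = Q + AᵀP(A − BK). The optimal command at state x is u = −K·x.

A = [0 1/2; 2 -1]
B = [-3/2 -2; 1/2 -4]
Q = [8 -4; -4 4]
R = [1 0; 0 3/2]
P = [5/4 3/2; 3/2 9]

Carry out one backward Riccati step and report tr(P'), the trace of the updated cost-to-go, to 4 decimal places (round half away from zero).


12.8009

BᵀP = [-1.1250 2.2500; -8.5000 -39.0000]
S = R + BᵀPB = [1 0; 0 3/2] + [2.8125 -6.7500; -6.7500 173.0000] = [3.8125 -6.7500; -6.7500 174.5000]
BᵀPA = [4.5000 -2.8125; -78.0000 34.7500]
K = S⁻¹·BᵀPA = [0.4175 -0.4134; -0.4308 0.1831]
A−BK = [-0.2354 0.2461; 0.0679 -0.0607]
AᵀP(A−BK) = [0.5156 -0.3540; -0.3540 0.2853]
P' = Q + AᵀP(A−BK) = [8.5156 -4.3540; -4.3540 4.2853]
tr(P') = 12.8009


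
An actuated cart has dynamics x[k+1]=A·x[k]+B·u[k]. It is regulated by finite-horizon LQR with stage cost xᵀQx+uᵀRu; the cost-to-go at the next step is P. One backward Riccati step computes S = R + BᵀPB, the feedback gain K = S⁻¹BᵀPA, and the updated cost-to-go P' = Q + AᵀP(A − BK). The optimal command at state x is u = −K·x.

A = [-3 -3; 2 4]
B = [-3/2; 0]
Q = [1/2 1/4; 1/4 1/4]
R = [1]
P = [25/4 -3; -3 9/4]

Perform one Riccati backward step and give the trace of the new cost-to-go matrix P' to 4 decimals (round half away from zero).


BᵀP = [-9.3750 4.5000]
S = R + BᵀPB = [1] + [14.0625] = [15.0625]
BᵀPA = [37.1250 46.1250]
K = S⁻¹·BᵀPA = [2.4647 3.0622]
A−BK = [0.6971 1.5934; 2.0000 4.0000]
AᵀP(A−BK) = [9.7469 14.5643; 14.5643 23.0041]
P' = Q + AᵀP(A−BK) = [10.2469 14.8143; 14.8143 23.2541]
tr(P') = 33.5010

33.5010


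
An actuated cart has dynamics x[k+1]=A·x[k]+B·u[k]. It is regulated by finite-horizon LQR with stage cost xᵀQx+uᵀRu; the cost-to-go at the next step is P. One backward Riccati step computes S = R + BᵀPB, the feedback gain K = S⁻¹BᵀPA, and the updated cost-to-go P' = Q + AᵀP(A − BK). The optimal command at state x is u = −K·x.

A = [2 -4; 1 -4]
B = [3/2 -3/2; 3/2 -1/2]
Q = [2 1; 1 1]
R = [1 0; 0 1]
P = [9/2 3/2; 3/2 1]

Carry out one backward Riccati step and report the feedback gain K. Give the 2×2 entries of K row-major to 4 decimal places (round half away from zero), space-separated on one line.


0.6198 -1.7058 -0.6033 1.0843

BᵀP = [9.0000 3.7500; -7.5000 -2.7500]
S = R + BᵀPB = [1 0; 0 1] + [19.1250 -15.3750; -15.3750 12.6250] = [20.1250 -15.3750; -15.3750 13.6250]
BᵀPA = [21.7500 -51.0000; -17.7500 41.0000]
K = S⁻¹·BᵀPA = [0.6198 -1.7058; -0.6033 1.0843]
A−BK = [0.1653 0.1851; -0.2314 -0.8992]
AᵀP(A−BK) = [0.8099 -1.6529; -1.6529 4.5488]
P' = Q + AᵀP(A−BK) = [2.8099 -0.6529; -0.6529 5.5488]
tr(P') = 8.3587


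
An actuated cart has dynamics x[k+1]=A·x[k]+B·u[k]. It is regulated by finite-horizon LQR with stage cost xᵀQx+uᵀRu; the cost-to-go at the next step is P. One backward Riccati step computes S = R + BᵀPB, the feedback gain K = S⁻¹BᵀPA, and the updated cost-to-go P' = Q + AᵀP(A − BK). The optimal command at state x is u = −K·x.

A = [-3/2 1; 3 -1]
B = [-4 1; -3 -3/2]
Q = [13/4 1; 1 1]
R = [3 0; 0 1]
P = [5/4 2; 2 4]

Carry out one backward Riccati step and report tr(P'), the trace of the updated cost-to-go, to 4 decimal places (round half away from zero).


BᵀP = [-11.0000 -20.0000; -1.7500 -4.0000]
S = R + BᵀPB = [3 0; 0 1] + [104.0000 19.0000; 19.0000 4.2500] = [107.0000 19.0000; 19.0000 5.2500]
BᵀPA = [-43.5000 9.0000; -9.3750 2.2500]
K = S⁻¹·BᵀPA = [-0.2503 0.0224; -0.8798 0.3474]
A−BK = [-1.6214 0.7422; 0.9293 -0.4116]
AᵀP(A−BK) = [1.6756 -0.6426; -0.6426 0.2665]
P' = Q + AᵀP(A−BK) = [4.9256 0.3574; 0.3574 1.2665]
tr(P') = 6.1921

6.1921


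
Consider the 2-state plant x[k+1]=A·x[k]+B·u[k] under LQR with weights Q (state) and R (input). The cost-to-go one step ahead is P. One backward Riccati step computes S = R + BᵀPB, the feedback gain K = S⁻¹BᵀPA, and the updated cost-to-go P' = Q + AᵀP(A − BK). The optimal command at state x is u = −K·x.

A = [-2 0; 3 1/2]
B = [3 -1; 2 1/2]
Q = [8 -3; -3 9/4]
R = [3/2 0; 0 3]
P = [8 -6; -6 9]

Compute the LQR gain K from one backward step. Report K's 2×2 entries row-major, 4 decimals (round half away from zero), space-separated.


0.3115 0.1090 2.9734 0.3407

BᵀP = [12.0000 0.0000; -11.0000 10.5000]
S = R + BᵀPB = [3/2 0; 0 3] + [36.0000 -12.0000; -12.0000 16.2500] = [37.5000 -12.0000; -12.0000 19.2500]
BᵀPA = [-24.0000 0.0000; 53.5000 5.2500]
K = S⁻¹·BᵀPA = [0.3115 0.1090; 2.9734 0.3407]
A−BK = [0.0389 0.0136; 0.8903 0.1116]
AᵀP(A−BK) = [33.3991 3.8897; 3.8897 0.4614]
P' = Q + AᵀP(A−BK) = [41.3991 0.8897; 0.8897 2.7114]
tr(P') = 44.1105


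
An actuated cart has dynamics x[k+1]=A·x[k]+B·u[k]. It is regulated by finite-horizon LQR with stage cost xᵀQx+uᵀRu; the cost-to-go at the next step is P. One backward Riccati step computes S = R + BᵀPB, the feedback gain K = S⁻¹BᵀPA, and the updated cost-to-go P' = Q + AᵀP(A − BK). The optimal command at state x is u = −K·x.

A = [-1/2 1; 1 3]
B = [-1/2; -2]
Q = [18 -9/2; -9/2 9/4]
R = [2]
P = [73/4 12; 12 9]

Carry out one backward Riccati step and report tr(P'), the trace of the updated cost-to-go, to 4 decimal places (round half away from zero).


BᵀP = [-33.1250 -24.0000]
S = R + BᵀPB = [2] + [64.5625] = [66.5625]
BᵀPA = [-7.4375 -105.1250]
K = S⁻¹·BᵀPA = [-0.1117 -1.5793]
A−BK = [-0.5559 0.2103; 0.7765 -0.1587]
AᵀP(A−BK) = [0.7315 0.1286; 0.1286 5.2216]
P' = Q + AᵀP(A−BK) = [18.7315 -4.3714; -4.3714 7.4716]
tr(P') = 26.2031

26.2031


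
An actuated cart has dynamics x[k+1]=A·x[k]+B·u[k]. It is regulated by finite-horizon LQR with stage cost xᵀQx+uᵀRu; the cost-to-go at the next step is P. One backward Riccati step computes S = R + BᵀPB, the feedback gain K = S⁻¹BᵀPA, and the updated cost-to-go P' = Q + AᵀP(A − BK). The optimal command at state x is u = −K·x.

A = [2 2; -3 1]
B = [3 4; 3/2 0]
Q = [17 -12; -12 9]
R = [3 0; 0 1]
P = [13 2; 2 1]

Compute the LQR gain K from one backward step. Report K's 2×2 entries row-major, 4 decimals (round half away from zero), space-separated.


-0.5389 0.2826 0.8160 0.3088

BᵀP = [42.0000 7.5000; 52.0000 8.0000]
S = R + BᵀPB = [3 0; 0 1] + [137.2500 168.0000; 168.0000 208.0000] = [140.2500 168.0000; 168.0000 209.0000]
BᵀPA = [61.5000 91.5000; 80.0000 112.0000]
K = S⁻¹·BᵀPA = [-0.5389 0.2826; 0.8160 0.3088]
A−BK = [0.3529 -0.0827; -2.1916 0.5762]
AᵀP(A−BK) = [4.8656 -1.0779; -1.0779 0.5651]
P' = Q + AᵀP(A−BK) = [21.8656 -13.0779; -13.0779 9.5651]
tr(P') = 31.4307


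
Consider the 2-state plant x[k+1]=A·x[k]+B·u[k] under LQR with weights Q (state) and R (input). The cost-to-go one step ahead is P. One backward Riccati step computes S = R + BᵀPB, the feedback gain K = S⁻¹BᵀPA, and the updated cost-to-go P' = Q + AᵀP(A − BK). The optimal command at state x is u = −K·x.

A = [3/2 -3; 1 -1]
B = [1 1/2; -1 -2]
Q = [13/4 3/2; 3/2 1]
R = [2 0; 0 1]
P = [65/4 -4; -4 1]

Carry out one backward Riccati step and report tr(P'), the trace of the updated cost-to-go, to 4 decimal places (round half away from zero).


BᵀP = [20.2500 -5.0000; 16.1250 -4.0000]
S = R + BᵀPB = [2 0; 0 1] + [25.2500 20.1250; 20.1250 16.0625] = [27.2500 20.1250; 20.1250 17.0625]
BᵀPA = [25.3750 -55.7500; 20.1875 -44.3750]
K = S⁻¹·BᵀPA = [0.4453 -0.9708; 0.6580 -1.4557]
A−BK = [0.7258 -1.3014; 2.7612 -4.8822]
AᵀP(A−BK) = [0.9812 -2.1043; -2.1043 4.5318]
P' = Q + AᵀP(A−BK) = [4.2312 -0.6043; -0.6043 5.5318]
tr(P') = 9.7630

9.7630


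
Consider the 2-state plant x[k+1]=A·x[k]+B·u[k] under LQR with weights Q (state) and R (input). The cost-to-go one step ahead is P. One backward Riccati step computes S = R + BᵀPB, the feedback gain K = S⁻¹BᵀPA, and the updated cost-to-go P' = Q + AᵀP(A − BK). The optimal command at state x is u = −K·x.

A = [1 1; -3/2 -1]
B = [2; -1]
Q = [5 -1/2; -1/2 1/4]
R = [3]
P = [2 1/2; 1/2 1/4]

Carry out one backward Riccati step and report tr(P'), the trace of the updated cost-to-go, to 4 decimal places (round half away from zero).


6.1351

BᵀP = [3.5000 0.7500]
S = R + BᵀPB = [3] + [6.2500] = [9.2500]
BᵀPA = [2.3750 2.7500]
K = S⁻¹·BᵀPA = [0.2568 0.2973]
A−BK = [0.4865 0.4054; -1.2432 -0.7027]
AᵀP(A−BK) = [0.4527 0.4189; 0.4189 0.4324]
P' = Q + AᵀP(A−BK) = [5.4527 -0.0811; -0.0811 0.6824]
tr(P') = 6.1351


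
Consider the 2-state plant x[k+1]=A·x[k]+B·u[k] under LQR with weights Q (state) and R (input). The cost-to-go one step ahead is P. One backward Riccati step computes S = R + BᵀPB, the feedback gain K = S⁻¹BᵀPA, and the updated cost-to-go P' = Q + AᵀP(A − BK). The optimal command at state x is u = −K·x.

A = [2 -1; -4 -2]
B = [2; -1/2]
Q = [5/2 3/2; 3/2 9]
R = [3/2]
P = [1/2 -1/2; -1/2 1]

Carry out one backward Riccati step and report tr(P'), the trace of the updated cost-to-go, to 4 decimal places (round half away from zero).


24.1447

BᵀP = [1.2500 -1.5000]
S = R + BᵀPB = [3/2] + [3.2500] = [4.7500]
BᵀPA = [8.5000 1.7500]
K = S⁻¹·BᵀPA = [1.7895 0.3684]
A−BK = [-1.5789 -1.7368; -3.1053 -1.8158]
AᵀP(A−BK) = [10.7895 3.8684; 3.8684 1.8553]
P' = Q + AᵀP(A−BK) = [13.2895 5.3684; 5.3684 10.8553]
tr(P') = 24.1447


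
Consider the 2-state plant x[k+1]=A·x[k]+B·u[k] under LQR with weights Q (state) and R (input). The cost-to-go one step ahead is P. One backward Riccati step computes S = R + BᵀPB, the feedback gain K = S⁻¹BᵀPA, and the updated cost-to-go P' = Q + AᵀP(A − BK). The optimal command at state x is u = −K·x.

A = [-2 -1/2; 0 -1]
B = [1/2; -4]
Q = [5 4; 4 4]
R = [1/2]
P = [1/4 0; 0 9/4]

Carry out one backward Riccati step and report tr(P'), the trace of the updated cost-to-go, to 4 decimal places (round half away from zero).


BᵀP = [0.1250 -9.0000]
S = R + BᵀPB = [1/2] + [36.0625] = [36.5625]
BᵀPA = [-0.2500 8.9375]
K = S⁻¹·BᵀPA = [-0.0068 0.2444]
A−BK = [-1.9966 -0.6222; -0.0274 -0.0222]
AᵀP(A−BK) = [0.9983 0.3111; 0.3111 0.1278]
P' = Q + AᵀP(A−BK) = [5.9983 4.3111; 4.3111 4.1278]
tr(P') = 10.1261

10.1261


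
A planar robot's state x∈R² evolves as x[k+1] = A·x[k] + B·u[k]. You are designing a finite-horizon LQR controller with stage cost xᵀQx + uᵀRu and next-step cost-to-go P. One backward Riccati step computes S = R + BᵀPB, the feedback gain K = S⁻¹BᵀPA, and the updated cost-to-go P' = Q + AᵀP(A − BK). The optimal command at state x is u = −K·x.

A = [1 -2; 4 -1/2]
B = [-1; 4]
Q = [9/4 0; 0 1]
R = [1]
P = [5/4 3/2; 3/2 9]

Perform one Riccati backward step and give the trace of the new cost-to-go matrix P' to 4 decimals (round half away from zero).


BᵀP = [4.7500 34.5000]
S = R + BᵀPB = [1] + [133.2500] = [134.2500]
BᵀPA = [142.7500 -26.7500]
K = S⁻¹·BᵀPA = [1.0633 -0.1993]
A−BK = [2.0633 -2.1993; -0.2533 0.2970]
AᵀP(A−BK) = [5.4618 -4.8063; -4.8063 4.9199]
P' = Q + AᵀP(A−BK) = [7.7118 -4.8063; -4.8063 5.9199]
tr(P') = 13.6318

13.6318


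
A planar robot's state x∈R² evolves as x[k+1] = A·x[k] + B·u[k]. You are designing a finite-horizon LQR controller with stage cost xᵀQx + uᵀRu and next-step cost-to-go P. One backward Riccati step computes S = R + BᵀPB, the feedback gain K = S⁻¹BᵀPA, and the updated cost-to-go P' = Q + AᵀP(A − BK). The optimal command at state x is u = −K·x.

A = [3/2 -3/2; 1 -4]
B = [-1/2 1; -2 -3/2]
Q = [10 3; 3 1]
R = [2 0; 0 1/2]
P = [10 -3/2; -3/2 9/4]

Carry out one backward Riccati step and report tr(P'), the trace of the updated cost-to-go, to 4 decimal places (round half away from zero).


BᵀP = [-2.0000 -3.7500; 12.2500 -4.8750]
S = R + BᵀPB = [2 0; 0 1/2] + [8.5000 3.6250; 3.6250 19.5625] = [10.5000 3.6250; 3.6250 20.0625]
BᵀPA = [-6.7500 18.0000; 13.5000 1.1250]
K = S⁻¹·BᵀPA = [-0.9334 1.8077; 0.8415 -0.2705]
A−BK = [0.1918 -0.3256; 0.3955 -0.7904]
AᵀP(A−BK) = [2.5887 -4.3957; -4.3957 8.2660]
P' = Q + AᵀP(A−BK) = [12.5887 -1.3957; -1.3957 9.2660]
tr(P') = 21.8547

21.8547


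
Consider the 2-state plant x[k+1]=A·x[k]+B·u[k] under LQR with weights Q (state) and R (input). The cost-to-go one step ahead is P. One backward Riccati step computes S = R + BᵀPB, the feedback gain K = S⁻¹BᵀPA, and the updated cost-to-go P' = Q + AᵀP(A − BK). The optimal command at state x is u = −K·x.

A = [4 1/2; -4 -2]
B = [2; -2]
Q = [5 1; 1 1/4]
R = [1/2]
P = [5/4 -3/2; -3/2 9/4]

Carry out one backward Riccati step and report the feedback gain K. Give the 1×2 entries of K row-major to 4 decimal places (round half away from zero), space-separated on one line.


1.9623 0.6698

BᵀP = [5.5000 -7.5000]
S = R + BᵀPB = [1/2] + [26.0000] = [26.5000]
BᵀPA = [52.0000 17.7500]
K = S⁻¹·BᵀPA = [1.9623 0.6698]
A−BK = [0.0755 -0.8396; -0.0755 -0.6604]
AᵀP(A−BK) = [1.9623 0.6698; 0.6698 0.4233]
P' = Q + AᵀP(A−BK) = [6.9623 1.6698; 1.6698 0.6733]
tr(P') = 7.6356


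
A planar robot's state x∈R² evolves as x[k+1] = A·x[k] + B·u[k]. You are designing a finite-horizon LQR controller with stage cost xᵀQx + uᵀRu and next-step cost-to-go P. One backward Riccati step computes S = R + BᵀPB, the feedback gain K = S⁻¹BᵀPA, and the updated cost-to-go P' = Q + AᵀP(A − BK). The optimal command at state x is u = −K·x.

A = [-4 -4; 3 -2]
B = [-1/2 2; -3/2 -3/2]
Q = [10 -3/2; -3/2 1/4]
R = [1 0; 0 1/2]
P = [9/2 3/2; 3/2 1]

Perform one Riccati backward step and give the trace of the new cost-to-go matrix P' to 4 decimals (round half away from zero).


18.6673

BᵀP = [-4.5000 -2.2500; 6.7500 1.5000]
S = R + BᵀPB = [1 0; 0 1/2] + [5.6250 -5.6250; -5.6250 11.2500] = [6.6250 -5.6250; -5.6250 11.7500]
BᵀPA = [11.2500 22.5000; -22.5000 -30.0000]
K = S⁻¹·BᵀPA = [0.1217 2.0697; -1.8566 -1.5624]
A−BK = [-0.2259 0.1596; 0.3977 -1.2391]
AᵀP(A−BK) = [1.8566 1.5624; 1.5624 6.5607]
P' = Q + AᵀP(A−BK) = [11.8566 0.0624; 0.0624 6.8107]
tr(P') = 18.6673


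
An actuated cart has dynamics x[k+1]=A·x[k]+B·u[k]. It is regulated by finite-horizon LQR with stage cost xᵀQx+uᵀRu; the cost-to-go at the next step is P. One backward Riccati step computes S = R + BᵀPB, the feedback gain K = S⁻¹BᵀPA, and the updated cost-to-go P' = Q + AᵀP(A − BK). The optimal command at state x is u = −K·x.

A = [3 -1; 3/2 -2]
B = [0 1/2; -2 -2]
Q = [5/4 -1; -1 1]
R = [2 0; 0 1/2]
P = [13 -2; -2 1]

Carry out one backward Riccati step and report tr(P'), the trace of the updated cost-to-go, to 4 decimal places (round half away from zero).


BᵀP = [4.0000 -2.0000; 10.5000 -3.0000]
S = R + BᵀPB = [2 0; 0 1/2] + [4.0000 6.0000; 6.0000 11.2500] = [6.0000 6.0000; 6.0000 11.7500]
BᵀPA = [9.0000 0.0000; 27.0000 -4.5000]
K = S⁻¹·BᵀPA = [-1.6304 0.7826; 3.1304 -0.7826]
A−BK = [1.4348 -0.6087; 4.5000 -2.0000]
AᵀP(A−BK) = [31.4022 -12.9130; -12.9130 5.4783]
P' = Q + AᵀP(A−BK) = [32.6522 -13.9130; -13.9130 6.4783]
tr(P') = 39.1304

39.1304


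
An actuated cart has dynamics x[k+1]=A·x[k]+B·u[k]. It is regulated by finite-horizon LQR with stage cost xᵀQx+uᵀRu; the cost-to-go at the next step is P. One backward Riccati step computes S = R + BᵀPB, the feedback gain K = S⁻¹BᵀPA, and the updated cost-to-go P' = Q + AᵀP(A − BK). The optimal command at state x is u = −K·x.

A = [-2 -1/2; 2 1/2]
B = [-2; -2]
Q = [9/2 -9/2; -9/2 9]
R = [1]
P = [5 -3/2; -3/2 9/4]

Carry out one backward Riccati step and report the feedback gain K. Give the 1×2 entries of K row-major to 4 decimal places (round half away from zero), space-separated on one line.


0.6111 0.1528

BᵀP = [-7.0000 -1.5000]
S = R + BᵀPB = [1] + [17.0000] = [18.0000]
BᵀPA = [11.0000 2.7500]
K = S⁻¹·BᵀPA = [0.6111 0.1528]
A−BK = [-0.7778 -0.1944; 3.2222 0.8056]
AᵀP(A−BK) = [34.2778 8.5694; 8.5694 2.1424]
P' = Q + AᵀP(A−BK) = [38.7778 4.0694; 4.0694 11.1424]
tr(P') = 49.9201


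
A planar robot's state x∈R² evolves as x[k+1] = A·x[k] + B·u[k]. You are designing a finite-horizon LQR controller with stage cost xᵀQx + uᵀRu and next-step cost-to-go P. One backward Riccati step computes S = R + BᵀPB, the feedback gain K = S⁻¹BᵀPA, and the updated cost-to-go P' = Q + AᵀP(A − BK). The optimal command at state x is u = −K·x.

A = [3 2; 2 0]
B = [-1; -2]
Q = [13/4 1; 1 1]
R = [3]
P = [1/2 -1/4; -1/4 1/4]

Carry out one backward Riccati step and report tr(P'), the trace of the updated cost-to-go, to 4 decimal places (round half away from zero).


BᵀP = [0.0000 -0.2500]
S = R + BᵀPB = [3] + [0.5000] = [3.5000]
BᵀPA = [-0.5000 0.0000]
K = S⁻¹·BᵀPA = [-0.1429 0.0000]
A−BK = [2.8571 2.0000; 1.7143 0.0000]
AᵀP(A−BK) = [2.4286 2.0000; 2.0000 2.0000]
P' = Q + AᵀP(A−BK) = [5.6786 3.0000; 3.0000 3.0000]
tr(P') = 8.6786

8.6786


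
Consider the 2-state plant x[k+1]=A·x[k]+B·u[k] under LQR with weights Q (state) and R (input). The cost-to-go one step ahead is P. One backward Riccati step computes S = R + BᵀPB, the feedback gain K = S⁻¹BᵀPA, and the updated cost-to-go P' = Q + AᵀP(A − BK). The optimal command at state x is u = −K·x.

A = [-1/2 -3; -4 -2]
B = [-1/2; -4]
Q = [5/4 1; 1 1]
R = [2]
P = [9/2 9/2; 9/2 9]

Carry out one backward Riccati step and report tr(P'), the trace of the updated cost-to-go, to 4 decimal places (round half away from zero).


20.6452

BᵀP = [-20.2500 -38.2500]
S = R + BᵀPB = [2] + [163.1250] = [165.1250]
BᵀPA = [163.1250 137.2500]
K = S⁻¹·BᵀPA = [0.9879 0.8312]
A−BK = [-0.0061 -2.5844; -0.0484 1.3248]
AᵀP(A−BK) = [1.9758 1.6624; 1.6624 16.4194]
P' = Q + AᵀP(A−BK) = [3.2258 2.6624; 2.6624 17.4194]
tr(P') = 20.6452


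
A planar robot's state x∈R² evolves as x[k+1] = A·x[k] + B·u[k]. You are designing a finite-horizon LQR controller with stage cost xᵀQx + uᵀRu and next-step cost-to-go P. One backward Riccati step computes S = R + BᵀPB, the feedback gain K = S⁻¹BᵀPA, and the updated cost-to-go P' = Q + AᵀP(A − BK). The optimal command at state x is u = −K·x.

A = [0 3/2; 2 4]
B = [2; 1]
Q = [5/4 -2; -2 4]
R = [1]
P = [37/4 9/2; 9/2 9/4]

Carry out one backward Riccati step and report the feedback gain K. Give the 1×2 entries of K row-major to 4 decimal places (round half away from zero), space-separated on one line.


0.3863 1.3648

BᵀP = [23.0000 11.2500]
S = R + BᵀPB = [1] + [57.2500] = [58.2500]
BᵀPA = [22.5000 79.5000]
K = S⁻¹·BᵀPA = [0.3863 1.3648]
A−BK = [-0.7725 -1.2296; 1.6137 2.6352]
AᵀP(A−BK) = [0.3090 0.7918; 0.7918 2.3104]
P' = Q + AᵀP(A−BK) = [1.5590 -1.2082; -1.2082 6.3104]
tr(P') = 7.8694


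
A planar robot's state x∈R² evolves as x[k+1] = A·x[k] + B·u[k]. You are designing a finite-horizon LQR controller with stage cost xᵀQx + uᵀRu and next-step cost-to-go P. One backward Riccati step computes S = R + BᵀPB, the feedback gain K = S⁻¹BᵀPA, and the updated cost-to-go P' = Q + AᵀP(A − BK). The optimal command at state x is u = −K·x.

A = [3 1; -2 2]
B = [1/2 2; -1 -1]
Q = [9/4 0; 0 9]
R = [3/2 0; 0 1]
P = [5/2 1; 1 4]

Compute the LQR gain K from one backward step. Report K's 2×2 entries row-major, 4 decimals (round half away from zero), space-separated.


BᵀP = [0.2500 -3.5000; 4.0000 -2.0000]
S = R + BᵀPB = [3/2 0; 0 1] + [3.6250 4.0000; 4.0000 10.0000] = [5.1250 4.0000; 4.0000 11.0000]
BᵀPA = [7.7500 -6.7500; 16.0000 0.0000]
K = S⁻¹·BᵀPA = [0.5263 -1.8390; 1.2632 0.6687]
A−BK = [0.2105 0.5820; -0.2105 0.8297]
AᵀP(A−BK) = [2.2105 -0.9474; -0.9474 10.0867]
P' = Q + AᵀP(A−BK) = [4.4605 -0.9474; -0.9474 19.0867]
tr(P') = 23.5472

0.5263 -1.8390 1.2632 0.6687


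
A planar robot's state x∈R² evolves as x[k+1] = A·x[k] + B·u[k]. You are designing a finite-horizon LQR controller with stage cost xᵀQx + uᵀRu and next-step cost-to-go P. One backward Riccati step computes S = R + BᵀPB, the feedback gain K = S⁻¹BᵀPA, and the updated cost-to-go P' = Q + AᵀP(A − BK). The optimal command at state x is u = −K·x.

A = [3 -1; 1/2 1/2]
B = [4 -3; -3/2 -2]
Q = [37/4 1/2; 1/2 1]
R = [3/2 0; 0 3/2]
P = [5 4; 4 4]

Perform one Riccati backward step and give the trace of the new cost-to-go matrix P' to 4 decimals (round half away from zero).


BᵀP = [14.0000 10.0000; -23.0000 -20.0000]
S = R + BᵀPB = [3/2 0; 0 3/2] + [41.0000 -62.0000; -62.0000 109.0000] = [42.5000 -62.0000; -62.0000 110.5000]
BᵀPA = [47.0000 -9.0000; -79.0000 13.0000]
K = S⁻¹·BᵀPA = [0.3467 -0.2212; -0.5204 -0.0065]
A−BK = [0.0519 -0.1346; -0.0207 0.1553]
AᵀP(A−BK) = [0.5931 -0.1144; -0.1144 0.0933]
P' = Q + AᵀP(A−BK) = [9.8431 0.3856; 0.3856 1.0933]
tr(P') = 10.9364

10.9364


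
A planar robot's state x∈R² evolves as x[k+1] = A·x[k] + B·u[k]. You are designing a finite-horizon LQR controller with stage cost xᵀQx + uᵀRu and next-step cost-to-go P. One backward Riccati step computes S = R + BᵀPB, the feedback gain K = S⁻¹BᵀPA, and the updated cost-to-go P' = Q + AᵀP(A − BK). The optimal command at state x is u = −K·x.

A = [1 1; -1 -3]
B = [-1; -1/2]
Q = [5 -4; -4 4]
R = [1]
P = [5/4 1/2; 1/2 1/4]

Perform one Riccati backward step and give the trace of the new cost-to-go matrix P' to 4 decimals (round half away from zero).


BᵀP = [-1.5000 -0.6250]
S = R + BᵀPB = [1] + [1.8125] = [2.8125]
BᵀPA = [-0.8750 0.3750]
K = S⁻¹·BᵀPA = [-0.3111 0.1333]
A−BK = [0.6889 1.1333; -1.1556 -2.9333]
AᵀP(A−BK) = [0.2278 0.1167; 0.1167 0.4500]
P' = Q + AᵀP(A−BK) = [5.2278 -3.8833; -3.8833 4.4500]
tr(P') = 9.6778

9.6778


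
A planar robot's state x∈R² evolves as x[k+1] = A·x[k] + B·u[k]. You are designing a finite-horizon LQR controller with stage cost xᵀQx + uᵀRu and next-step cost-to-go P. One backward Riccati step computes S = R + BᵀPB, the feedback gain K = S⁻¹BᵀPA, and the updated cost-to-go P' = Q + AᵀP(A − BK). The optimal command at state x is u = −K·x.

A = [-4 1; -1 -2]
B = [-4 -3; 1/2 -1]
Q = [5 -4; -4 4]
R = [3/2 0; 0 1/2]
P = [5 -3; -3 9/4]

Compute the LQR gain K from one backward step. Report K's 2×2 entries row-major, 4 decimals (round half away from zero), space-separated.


0.3071 -0.6951 0.8563 0.3432

BᵀP = [-21.5000 13.1250; -12.0000 6.7500]
S = R + BᵀPB = [3/2 0; 0 1/2] + [92.5625 51.3750; 51.3750 29.2500] = [94.0625 51.3750; 51.3750 29.7500]
BᵀPA = [72.8750 -47.7500; 41.2500 -25.5000]
K = S⁻¹·BᵀPA = [0.3071 -0.6951; 0.8563 0.3432]
A−BK = [-0.2029 -0.7507; -0.2972 -1.3092]
AᵀP(A−BK) = [0.5508 -0.0024; -0.0024 1.5610]
P' = Q + AᵀP(A−BK) = [5.5508 -4.0024; -4.0024 5.5610]
tr(P') = 11.1119


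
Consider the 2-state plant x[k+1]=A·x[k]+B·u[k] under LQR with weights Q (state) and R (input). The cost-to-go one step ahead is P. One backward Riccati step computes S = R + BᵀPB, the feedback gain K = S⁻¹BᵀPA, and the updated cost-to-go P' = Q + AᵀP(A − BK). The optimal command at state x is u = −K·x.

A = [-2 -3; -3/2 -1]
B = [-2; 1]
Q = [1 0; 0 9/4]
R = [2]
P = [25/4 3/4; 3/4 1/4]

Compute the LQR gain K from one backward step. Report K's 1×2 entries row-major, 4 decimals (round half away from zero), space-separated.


1.0464 1.5052

BᵀP = [-11.7500 -1.2500]
S = R + BᵀPB = [2] + [22.2500] = [24.2500]
BᵀPA = [25.3750 36.5000]
K = S⁻¹·BᵀPA = [1.0464 1.5052]
A−BK = [0.0928 0.0103; -2.5464 -2.5052]
AᵀP(A−BK) = [3.5103 4.5567; 4.5567 6.0619]
P' = Q + AᵀP(A−BK) = [4.5103 4.5567; 4.5567 8.3119]
tr(P') = 12.8222


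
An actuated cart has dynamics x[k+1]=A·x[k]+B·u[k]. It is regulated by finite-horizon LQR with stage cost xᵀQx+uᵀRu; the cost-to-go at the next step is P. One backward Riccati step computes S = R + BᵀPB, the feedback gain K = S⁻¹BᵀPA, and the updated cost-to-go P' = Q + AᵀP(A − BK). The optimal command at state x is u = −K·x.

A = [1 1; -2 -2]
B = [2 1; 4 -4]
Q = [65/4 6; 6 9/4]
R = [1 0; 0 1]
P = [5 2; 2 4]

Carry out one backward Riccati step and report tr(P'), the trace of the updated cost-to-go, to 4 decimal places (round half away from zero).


BᵀP = [18.0000 20.0000; -3.0000 -14.0000]
S = R + BᵀPB = [1 0; 0 1] + [116.0000 -62.0000; -62.0000 53.0000] = [117.0000 -62.0000; -62.0000 54.0000]
BᵀPA = [-22.0000 -22.0000; 25.0000 25.0000]
K = S⁻¹·BᵀPA = [0.1463 0.1463; 0.6310 0.6310]
A−BK = [0.0764 0.0764; -0.0614 -0.0614]
AᵀP(A−BK) = [0.4450 0.4450; 0.4450 0.4450]
P' = Q + AᵀP(A−BK) = [16.6950 6.4450; 6.4450 2.6950]
tr(P') = 19.3901

19.3901


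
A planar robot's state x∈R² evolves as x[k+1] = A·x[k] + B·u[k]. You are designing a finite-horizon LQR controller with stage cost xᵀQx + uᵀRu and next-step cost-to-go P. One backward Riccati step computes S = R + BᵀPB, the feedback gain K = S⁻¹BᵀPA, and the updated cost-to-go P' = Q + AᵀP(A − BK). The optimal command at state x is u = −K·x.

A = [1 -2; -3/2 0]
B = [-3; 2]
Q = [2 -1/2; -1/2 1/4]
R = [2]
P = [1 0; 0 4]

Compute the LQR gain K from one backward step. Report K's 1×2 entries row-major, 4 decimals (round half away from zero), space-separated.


-0.5556 0.2222

BᵀP = [-3.0000 8.0000]
S = R + BᵀPB = [2] + [25.0000] = [27.0000]
BᵀPA = [-15.0000 6.0000]
K = S⁻¹·BᵀPA = [-0.5556 0.2222]
A−BK = [-0.6667 -1.3333; -0.3889 -0.4444]
AᵀP(A−BK) = [1.6667 1.3333; 1.3333 2.6667]
P' = Q + AᵀP(A−BK) = [3.6667 0.8333; 0.8333 2.9167]
tr(P') = 6.5833


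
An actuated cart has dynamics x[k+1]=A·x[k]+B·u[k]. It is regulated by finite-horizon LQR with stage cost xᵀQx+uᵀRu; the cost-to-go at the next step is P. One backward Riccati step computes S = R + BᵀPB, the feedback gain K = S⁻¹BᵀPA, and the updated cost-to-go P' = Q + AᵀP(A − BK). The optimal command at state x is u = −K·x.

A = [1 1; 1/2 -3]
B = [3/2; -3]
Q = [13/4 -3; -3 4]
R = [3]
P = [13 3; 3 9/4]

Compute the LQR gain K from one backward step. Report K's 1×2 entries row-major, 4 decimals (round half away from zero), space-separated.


BᵀP = [10.5000 -2.2500]
S = R + BᵀPB = [3] + [22.5000] = [25.5000]
BᵀPA = [9.3750 17.2500]
K = S⁻¹·BᵀPA = [0.3676 0.6765]
A−BK = [0.4485 -0.0147; 1.6029 -0.9706]
AᵀP(A−BK) = [13.1158 -4.2169; -4.2169 3.5809]
P' = Q + AᵀP(A−BK) = [16.3658 -7.2169; -7.2169 7.5809]
tr(P') = 23.9467

0.3676 0.6765


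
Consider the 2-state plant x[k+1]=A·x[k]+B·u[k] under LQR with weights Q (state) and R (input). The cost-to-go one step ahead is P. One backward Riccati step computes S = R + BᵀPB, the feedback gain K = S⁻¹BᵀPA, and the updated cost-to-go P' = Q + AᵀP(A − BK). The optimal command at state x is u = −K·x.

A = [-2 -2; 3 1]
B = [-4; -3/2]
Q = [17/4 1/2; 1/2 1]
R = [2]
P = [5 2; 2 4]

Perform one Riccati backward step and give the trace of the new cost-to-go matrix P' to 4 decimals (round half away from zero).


44.2065

BᵀP = [-23.0000 -14.0000]
S = R + BᵀPB = [2] + [113.0000] = [115.0000]
BᵀPA = [4.0000 32.0000]
K = S⁻¹·BᵀPA = [0.0348 0.2783]
A−BK = [-1.8609 -0.8870; 3.0522 1.4174]
AᵀP(A−BK) = [31.8609 14.8870; 14.8870 7.0957]
P' = Q + AᵀP(A−BK) = [36.1109 15.3870; 15.3870 8.0957]
tr(P') = 44.2065


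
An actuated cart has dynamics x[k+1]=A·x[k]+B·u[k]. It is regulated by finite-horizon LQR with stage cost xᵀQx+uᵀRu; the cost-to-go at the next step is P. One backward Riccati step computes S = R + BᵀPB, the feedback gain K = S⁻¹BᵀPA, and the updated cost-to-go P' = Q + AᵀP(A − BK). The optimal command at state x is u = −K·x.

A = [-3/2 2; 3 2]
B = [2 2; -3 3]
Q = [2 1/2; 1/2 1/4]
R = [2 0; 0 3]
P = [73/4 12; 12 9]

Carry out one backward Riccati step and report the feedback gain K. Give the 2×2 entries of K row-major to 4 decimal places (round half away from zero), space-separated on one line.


BᵀP = [0.5000 -3.0000; 72.5000 51.0000]
S = R + BᵀPB = [2 0; 0 3] + [10.0000 -8.0000; -8.0000 298.0000] = [12.0000 -8.0000; -8.0000 301.0000]
BᵀPA = [-9.7500 -5.0000; 44.2500 247.0000]
K = S⁻¹·BᵀPA = [-0.7274 0.1328; 0.1277 0.8241]
A−BK = [-0.3006 0.0862; 0.4348 -0.0741]
AᵀP(A−BK) = [1.3208 0.0767; 0.0767 2.1046]
P' = Q + AᵀP(A−BK) = [3.3208 0.5767; 0.5767 2.3546]
tr(P') = 5.6754

-0.7274 0.1328 0.1277 0.8241


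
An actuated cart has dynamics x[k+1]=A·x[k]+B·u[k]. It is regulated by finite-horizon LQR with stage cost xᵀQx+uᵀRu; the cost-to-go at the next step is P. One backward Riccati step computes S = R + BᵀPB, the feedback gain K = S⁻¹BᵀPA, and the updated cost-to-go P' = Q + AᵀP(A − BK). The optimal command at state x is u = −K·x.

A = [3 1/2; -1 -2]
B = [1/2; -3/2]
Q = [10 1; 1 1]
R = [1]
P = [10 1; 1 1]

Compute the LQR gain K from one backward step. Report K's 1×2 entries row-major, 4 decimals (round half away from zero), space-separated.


BᵀP = [3.5000 -1.0000]
S = R + BᵀPB = [1] + [3.2500] = [4.2500]
BᵀPA = [11.5000 3.7500]
K = S⁻¹·BᵀPA = [2.7059 0.8824]
A−BK = [1.6471 0.0588; 3.0588 -0.6765]
AᵀP(A−BK) = [53.8824 0.3529; 0.3529 1.1912]
P' = Q + AᵀP(A−BK) = [63.8824 1.3529; 1.3529 2.1912]
tr(P') = 66.0735

2.7059 0.8824


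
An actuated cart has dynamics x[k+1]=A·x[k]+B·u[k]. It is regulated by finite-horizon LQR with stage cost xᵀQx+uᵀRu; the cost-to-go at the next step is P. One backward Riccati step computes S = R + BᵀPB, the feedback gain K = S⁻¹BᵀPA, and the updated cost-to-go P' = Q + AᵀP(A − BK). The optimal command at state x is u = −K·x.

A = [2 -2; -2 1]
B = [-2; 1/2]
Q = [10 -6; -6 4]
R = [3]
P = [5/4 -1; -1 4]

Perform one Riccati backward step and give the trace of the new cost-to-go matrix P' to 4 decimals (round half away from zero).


29.0909

BᵀP = [-3.0000 4.0000]
S = R + BᵀPB = [3] + [8.0000] = [11.0000]
BᵀPA = [-14.0000 10.0000]
K = S⁻¹·BᵀPA = [-1.2727 0.9091]
A−BK = [-0.5455 -0.1818; -1.3636 0.5455]
AᵀP(A−BK) = [11.1818 -6.2727; -6.2727 3.9091]
P' = Q + AᵀP(A−BK) = [21.1818 -12.2727; -12.2727 7.9091]
tr(P') = 29.0909


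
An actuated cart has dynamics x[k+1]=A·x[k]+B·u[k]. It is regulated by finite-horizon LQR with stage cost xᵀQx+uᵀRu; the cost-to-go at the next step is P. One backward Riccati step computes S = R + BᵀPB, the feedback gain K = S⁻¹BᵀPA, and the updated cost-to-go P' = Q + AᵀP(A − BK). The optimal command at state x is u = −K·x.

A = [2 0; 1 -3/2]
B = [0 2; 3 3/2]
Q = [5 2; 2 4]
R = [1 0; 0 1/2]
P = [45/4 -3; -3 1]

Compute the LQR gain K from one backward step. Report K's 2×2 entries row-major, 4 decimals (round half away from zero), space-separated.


BᵀP = [-9.0000 3.0000; 18.0000 -4.5000]
S = R + BᵀPB = [1 0; 0 1/2] + [9.0000 -13.5000; -13.5000 29.2500] = [10.0000 -13.5000; -13.5000 29.7500]
BᵀPA = [-15.0000 -4.5000; 31.5000 6.7500]
K = S⁻¹·BᵀPA = [-0.1822 -0.3709; 0.9761 0.0586]
A−BK = [0.0477 -0.1171; 0.0824 -0.4751]
AᵀP(A−BK) = [0.5184 0.0911; 0.0911 0.1855]
P' = Q + AᵀP(A−BK) = [5.5184 2.0911; 2.0911 4.1855]
tr(P') = 9.7039

-0.1822 -0.3709 0.9761 0.0586


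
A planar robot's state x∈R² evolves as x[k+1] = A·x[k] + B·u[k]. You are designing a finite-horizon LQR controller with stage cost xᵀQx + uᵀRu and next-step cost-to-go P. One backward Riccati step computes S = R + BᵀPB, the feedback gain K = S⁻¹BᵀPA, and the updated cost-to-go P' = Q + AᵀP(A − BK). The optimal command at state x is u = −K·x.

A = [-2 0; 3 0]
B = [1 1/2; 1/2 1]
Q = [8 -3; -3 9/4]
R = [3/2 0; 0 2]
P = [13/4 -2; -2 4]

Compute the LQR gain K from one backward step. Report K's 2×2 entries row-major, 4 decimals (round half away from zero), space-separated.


BᵀP = [2.2500 0.0000; -0.3750 3.0000]
S = R + BᵀPB = [3/2 0; 0 2] + [2.2500 1.1250; 1.1250 2.8125] = [3.7500 1.1250; 1.1250 4.8125]
BᵀPA = [-4.5000 0.0000; 9.7500 0.0000]
K = S⁻¹·BᵀPA = [-1.9441 0.0000; 2.4804 0.0000]
A−BK = [-1.2961 0.0000; 1.4916 0.0000]
AᵀP(A−BK) = [40.0670 0.0000; 0.0000 0.0000]
P' = Q + AᵀP(A−BK) = [48.0670 -3.0000; -3.0000 2.2500]
tr(P') = 50.3170

-1.9441 0.0000 2.4804 0.0000


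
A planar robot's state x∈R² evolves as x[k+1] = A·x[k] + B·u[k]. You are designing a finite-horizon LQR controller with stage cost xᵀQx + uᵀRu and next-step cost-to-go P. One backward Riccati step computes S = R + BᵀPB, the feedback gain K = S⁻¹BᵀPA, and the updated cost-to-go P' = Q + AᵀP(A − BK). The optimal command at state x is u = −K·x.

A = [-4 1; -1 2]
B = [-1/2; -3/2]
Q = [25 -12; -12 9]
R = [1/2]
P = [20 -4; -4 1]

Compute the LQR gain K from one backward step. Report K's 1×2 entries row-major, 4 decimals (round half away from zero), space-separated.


BᵀP = [-4.0000 0.5000]
S = R + BᵀPB = [1/2] + [1.2500] = [1.7500]
BᵀPA = [15.5000 -3.0000]
K = S⁻¹·BᵀPA = [8.8571 -1.7143]
A−BK = [0.4286 0.1429; 12.2857 -0.5714]
AᵀP(A−BK) = [151.7143 -19.4286; -19.4286 2.8571]
P' = Q + AᵀP(A−BK) = [176.7143 -31.4286; -31.4286 11.8571]
tr(P') = 188.5714

8.8571 -1.7143


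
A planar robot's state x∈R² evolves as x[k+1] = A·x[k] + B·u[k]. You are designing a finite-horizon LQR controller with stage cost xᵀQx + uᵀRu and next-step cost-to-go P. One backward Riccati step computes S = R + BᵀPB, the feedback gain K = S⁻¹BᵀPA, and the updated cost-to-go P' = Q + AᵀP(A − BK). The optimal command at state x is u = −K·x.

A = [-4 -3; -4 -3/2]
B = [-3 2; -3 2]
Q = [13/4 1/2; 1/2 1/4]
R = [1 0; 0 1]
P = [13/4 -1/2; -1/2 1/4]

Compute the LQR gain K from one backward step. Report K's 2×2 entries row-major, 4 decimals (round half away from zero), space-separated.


0.8955 0.7052 -0.5970 -0.4701

BᵀP = [-8.2500 0.7500; 5.5000 -0.5000]
S = R + BᵀPB = [1 0; 0 1] + [22.5000 -15.0000; -15.0000 10.0000] = [23.5000 -15.0000; -15.0000 11.0000]
BᵀPA = [30.0000 23.6250; -20.0000 -15.7500]
K = S⁻¹·BᵀPA = [0.8955 0.7052; -0.5970 -0.4701]
A−BK = [-0.1194 0.0560; -0.1194 1.5560]
AᵀP(A−BK) = [1.1940 0.9403; 0.9403 1.2467]
P' = Q + AᵀP(A−BK) = [4.4440 1.4403; 1.4403 1.4967]
tr(P') = 5.9408


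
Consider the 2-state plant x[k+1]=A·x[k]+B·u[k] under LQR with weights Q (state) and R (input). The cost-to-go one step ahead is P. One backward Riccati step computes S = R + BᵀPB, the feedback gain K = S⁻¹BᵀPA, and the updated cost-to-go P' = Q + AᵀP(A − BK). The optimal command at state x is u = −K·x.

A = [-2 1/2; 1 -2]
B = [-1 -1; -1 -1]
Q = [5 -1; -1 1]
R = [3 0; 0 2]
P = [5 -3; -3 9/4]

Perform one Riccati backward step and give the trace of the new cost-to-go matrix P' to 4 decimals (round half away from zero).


44.7398

BᵀP = [-2.0000 0.7500; -2.0000 0.7500]
S = R + BᵀPB = [3 0; 0 2] + [1.2500 1.2500; 1.2500 1.2500] = [4.2500 1.2500; 1.2500 3.2500]
BᵀPA = [4.7500 -2.5000; 4.7500 -2.5000]
K = S⁻¹·BᵀPA = [0.7755 -0.4082; 1.1633 -0.6122]
A−BK = [-0.0612 -0.5204; 2.9388 -3.0204]
AᵀP(A−BK) = [25.0408 -18.1531; -18.1531 13.6990]
P' = Q + AᵀP(A−BK) = [30.0408 -19.1531; -19.1531 14.6990]
tr(P') = 44.7398


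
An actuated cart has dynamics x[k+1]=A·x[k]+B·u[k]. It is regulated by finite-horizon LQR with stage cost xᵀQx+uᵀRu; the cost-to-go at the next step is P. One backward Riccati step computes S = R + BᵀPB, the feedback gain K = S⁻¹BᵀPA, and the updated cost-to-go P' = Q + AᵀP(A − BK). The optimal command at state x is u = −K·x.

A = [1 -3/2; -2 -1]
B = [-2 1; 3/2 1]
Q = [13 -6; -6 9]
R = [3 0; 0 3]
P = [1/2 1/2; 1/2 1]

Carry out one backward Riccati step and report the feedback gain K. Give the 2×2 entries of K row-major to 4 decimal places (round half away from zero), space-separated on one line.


BᵀP = [-0.2500 0.5000; 1.0000 1.5000]
S = R + BᵀPB = [3 0; 0 3] + [1.2500 0.2500; 0.2500 2.5000] = [4.2500 0.2500; 0.2500 5.5000]
BᵀPA = [-1.2500 -0.1250; -2.0000 -3.0000]
K = S⁻¹·BᵀPA = [-0.2735 0.0027; -0.3512 -0.5456]
A−BK = [0.8043 -0.9491; -1.2386 -0.4584]
AᵀP(A−BK) = [1.4558 1.1622; 1.1622 1.9886]
P' = Q + AᵀP(A−BK) = [14.4558 -4.8378; -4.8378 10.9886]
tr(P') = 25.4444

-0.2735 0.0027 -0.3512 -0.5456


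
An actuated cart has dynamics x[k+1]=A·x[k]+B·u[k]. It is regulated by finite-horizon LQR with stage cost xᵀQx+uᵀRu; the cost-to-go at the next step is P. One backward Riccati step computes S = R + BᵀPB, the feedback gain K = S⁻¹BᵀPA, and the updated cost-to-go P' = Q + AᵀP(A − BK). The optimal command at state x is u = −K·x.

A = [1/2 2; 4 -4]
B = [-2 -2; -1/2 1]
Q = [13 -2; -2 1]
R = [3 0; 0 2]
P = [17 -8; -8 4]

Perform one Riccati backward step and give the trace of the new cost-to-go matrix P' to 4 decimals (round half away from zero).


23.1413

BᵀP = [-30.0000 14.0000; -42.0000 20.0000]
S = R + BᵀPB = [3 0; 0 2] + [53.0000 74.0000; 74.0000 104.0000] = [56.0000 74.0000; 74.0000 106.0000]
BᵀPA = [41.0000 -116.0000; 59.0000 -164.0000]
K = S⁻¹·BᵀPA = [-0.0435 -0.3478; 0.5870 -1.3043]
A−BK = [1.5870 -1.3043; 3.3913 -2.8696]
AᵀP(A−BK) = [3.4022 -3.7826; -3.7826 5.7391]
P' = Q + AᵀP(A−BK) = [16.4022 -5.7826; -5.7826 6.7391]
tr(P') = 23.1413


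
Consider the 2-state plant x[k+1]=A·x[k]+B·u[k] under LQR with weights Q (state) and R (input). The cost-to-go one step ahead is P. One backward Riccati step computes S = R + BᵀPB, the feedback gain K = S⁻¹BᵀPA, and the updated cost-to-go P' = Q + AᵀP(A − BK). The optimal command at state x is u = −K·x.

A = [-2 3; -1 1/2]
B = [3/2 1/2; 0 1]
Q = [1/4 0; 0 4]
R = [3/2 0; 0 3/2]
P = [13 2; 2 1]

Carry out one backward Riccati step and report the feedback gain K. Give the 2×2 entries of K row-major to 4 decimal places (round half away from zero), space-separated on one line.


BᵀP = [19.5000 3.0000; 8.5000 2.0000]
S = R + BᵀPB = [3/2 0; 0 3/2] + [29.2500 12.7500; 12.7500 6.2500] = [30.7500 12.7500; 12.7500 7.7500]
BᵀPA = [-42.0000 60.0000; -19.0000 26.5000]
K = S⁻¹·BᵀPA = [-1.0990 1.6782; -0.6436 0.6584]
A−BK = [-0.0297 0.1535; -0.3564 -0.1584]
AᵀP(A−BK) = [2.6139 -3.5050; -3.5050 5.1089]
P' = Q + AᵀP(A−BK) = [2.8639 -3.5050; -3.5050 9.1089]
tr(P') = 11.9728

-1.0990 1.6782 -0.6436 0.6584


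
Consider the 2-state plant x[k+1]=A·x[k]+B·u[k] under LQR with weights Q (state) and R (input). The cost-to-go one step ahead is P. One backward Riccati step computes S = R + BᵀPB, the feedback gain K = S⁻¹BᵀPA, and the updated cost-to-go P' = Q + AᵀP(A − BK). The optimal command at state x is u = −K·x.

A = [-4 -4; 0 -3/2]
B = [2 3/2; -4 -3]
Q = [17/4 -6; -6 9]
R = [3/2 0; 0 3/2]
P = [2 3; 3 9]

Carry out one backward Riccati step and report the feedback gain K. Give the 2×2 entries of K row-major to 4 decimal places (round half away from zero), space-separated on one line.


0.1951 0.4695 0.1463 0.3521

BᵀP = [-8.0000 -30.0000; -6.0000 -22.5000]
S = R + BᵀPB = [3/2 0; 0 3/2] + [104.0000 78.0000; 78.0000 58.5000] = [105.5000 78.0000; 78.0000 60.0000]
BᵀPA = [32.0000 77.0000; 24.0000 57.7500]
K = S⁻¹·BᵀPA = [0.1951 0.4695; 0.1463 0.3521]
A−BK = [-4.6098 -5.4672; 1.2195 1.4345]
AᵀP(A−BK) = [22.2439 26.5244; 26.5244 31.7618]
P' = Q + AᵀP(A−BK) = [26.4939 20.5244; 20.5244 40.7618]
tr(P') = 67.2557


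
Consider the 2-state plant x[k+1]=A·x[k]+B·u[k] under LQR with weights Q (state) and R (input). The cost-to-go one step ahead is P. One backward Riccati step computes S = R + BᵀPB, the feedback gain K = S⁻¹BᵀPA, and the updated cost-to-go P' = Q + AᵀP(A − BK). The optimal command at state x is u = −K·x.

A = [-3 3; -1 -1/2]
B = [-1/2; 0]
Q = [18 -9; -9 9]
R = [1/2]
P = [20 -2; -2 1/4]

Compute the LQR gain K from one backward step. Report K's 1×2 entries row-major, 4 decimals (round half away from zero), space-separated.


BᵀP = [-10.0000 1.0000]
S = R + BᵀPB = [1/2] + [5.0000] = [5.5000]
BᵀPA = [29.0000 -30.5000]
K = S⁻¹·BᵀPA = [5.2727 -5.5455]
A−BK = [-0.3636 0.2273; -1.0000 -0.5000]
AᵀP(A−BK) = [15.3409 -16.0568; -16.0568 16.9261]
P' = Q + AᵀP(A−BK) = [33.3409 -25.0568; -25.0568 25.9261]
tr(P') = 59.2670

5.2727 -5.5455


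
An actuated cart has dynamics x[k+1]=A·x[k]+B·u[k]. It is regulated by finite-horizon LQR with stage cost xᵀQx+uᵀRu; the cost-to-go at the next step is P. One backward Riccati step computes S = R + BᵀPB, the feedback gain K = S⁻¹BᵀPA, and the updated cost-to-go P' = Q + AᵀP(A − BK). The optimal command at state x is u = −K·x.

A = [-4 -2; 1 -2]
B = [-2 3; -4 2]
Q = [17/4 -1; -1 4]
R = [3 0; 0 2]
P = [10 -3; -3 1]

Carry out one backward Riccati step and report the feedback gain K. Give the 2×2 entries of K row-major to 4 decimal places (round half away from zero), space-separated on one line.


-0.0769 0.1538 -1.7423 -0.5154

BᵀP = [-8.0000 2.0000; 24.0000 -7.0000]
S = R + BᵀPB = [3 0; 0 2] + [8.0000 -20.0000; -20.0000 58.0000] = [11.0000 -20.0000; -20.0000 60.0000]
BᵀPA = [34.0000 12.0000; -103.0000 -34.0000]
K = S⁻¹·BᵀPA = [-0.0769 0.1538; -1.7423 -0.5154]
A−BK = [1.0731 -0.1462; 4.1769 -0.3538]
AᵀP(A−BK) = [8.1577 1.6846; 1.6846 0.6308]
P' = Q + AᵀP(A−BK) = [12.4077 0.6846; 0.6846 4.6308]
tr(P') = 17.0385
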